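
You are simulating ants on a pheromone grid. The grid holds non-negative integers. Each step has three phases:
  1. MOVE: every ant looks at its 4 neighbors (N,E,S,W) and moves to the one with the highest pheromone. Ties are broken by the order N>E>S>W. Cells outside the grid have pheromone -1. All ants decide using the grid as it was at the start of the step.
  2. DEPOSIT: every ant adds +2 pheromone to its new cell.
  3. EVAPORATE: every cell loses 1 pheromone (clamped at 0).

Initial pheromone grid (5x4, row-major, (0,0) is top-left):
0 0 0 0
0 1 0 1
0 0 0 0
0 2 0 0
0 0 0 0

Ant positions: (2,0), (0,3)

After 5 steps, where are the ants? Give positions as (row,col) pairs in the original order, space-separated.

Step 1: ant0:(2,0)->N->(1,0) | ant1:(0,3)->S->(1,3)
  grid max=2 at (1,3)
Step 2: ant0:(1,0)->N->(0,0) | ant1:(1,3)->N->(0,3)
  grid max=1 at (0,0)
Step 3: ant0:(0,0)->E->(0,1) | ant1:(0,3)->S->(1,3)
  grid max=2 at (1,3)
Step 4: ant0:(0,1)->E->(0,2) | ant1:(1,3)->N->(0,3)
  grid max=1 at (0,2)
Step 5: ant0:(0,2)->E->(0,3) | ant1:(0,3)->S->(1,3)
  grid max=2 at (0,3)

(0,3) (1,3)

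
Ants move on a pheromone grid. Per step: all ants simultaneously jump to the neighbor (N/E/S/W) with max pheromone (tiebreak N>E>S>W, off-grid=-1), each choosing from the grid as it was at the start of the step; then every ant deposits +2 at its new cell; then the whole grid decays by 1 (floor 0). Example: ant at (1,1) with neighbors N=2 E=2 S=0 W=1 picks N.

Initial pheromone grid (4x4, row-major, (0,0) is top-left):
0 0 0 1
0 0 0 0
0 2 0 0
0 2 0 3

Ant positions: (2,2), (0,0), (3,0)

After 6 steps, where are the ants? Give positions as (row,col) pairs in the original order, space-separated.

Step 1: ant0:(2,2)->W->(2,1) | ant1:(0,0)->E->(0,1) | ant2:(3,0)->E->(3,1)
  grid max=3 at (2,1)
Step 2: ant0:(2,1)->S->(3,1) | ant1:(0,1)->E->(0,2) | ant2:(3,1)->N->(2,1)
  grid max=4 at (2,1)
Step 3: ant0:(3,1)->N->(2,1) | ant1:(0,2)->E->(0,3) | ant2:(2,1)->S->(3,1)
  grid max=5 at (2,1)
Step 4: ant0:(2,1)->S->(3,1) | ant1:(0,3)->S->(1,3) | ant2:(3,1)->N->(2,1)
  grid max=6 at (2,1)
Step 5: ant0:(3,1)->N->(2,1) | ant1:(1,3)->N->(0,3) | ant2:(2,1)->S->(3,1)
  grid max=7 at (2,1)
Step 6: ant0:(2,1)->S->(3,1) | ant1:(0,3)->S->(1,3) | ant2:(3,1)->N->(2,1)
  grid max=8 at (2,1)

(3,1) (1,3) (2,1)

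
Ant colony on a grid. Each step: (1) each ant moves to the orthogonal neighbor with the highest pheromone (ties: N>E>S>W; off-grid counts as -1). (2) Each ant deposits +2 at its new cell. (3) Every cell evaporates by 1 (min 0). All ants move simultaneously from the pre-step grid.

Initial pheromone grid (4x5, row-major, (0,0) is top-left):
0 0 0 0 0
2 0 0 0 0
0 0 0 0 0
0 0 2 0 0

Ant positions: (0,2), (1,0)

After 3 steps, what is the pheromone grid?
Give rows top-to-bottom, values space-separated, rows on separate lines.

After step 1: ants at (0,3),(0,0)
  1 0 0 1 0
  1 0 0 0 0
  0 0 0 0 0
  0 0 1 0 0
After step 2: ants at (0,4),(1,0)
  0 0 0 0 1
  2 0 0 0 0
  0 0 0 0 0
  0 0 0 0 0
After step 3: ants at (1,4),(0,0)
  1 0 0 0 0
  1 0 0 0 1
  0 0 0 0 0
  0 0 0 0 0

1 0 0 0 0
1 0 0 0 1
0 0 0 0 0
0 0 0 0 0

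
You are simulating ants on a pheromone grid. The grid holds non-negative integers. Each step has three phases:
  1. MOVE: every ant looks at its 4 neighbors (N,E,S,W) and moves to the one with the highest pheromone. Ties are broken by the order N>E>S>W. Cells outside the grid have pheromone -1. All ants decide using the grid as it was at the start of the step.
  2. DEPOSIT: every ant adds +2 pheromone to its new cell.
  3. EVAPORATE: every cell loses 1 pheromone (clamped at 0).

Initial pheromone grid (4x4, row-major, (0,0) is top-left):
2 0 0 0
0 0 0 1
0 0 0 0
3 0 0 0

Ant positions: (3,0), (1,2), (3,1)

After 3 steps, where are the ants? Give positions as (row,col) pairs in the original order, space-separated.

Step 1: ant0:(3,0)->N->(2,0) | ant1:(1,2)->E->(1,3) | ant2:(3,1)->W->(3,0)
  grid max=4 at (3,0)
Step 2: ant0:(2,0)->S->(3,0) | ant1:(1,3)->N->(0,3) | ant2:(3,0)->N->(2,0)
  grid max=5 at (3,0)
Step 3: ant0:(3,0)->N->(2,0) | ant1:(0,3)->S->(1,3) | ant2:(2,0)->S->(3,0)
  grid max=6 at (3,0)

(2,0) (1,3) (3,0)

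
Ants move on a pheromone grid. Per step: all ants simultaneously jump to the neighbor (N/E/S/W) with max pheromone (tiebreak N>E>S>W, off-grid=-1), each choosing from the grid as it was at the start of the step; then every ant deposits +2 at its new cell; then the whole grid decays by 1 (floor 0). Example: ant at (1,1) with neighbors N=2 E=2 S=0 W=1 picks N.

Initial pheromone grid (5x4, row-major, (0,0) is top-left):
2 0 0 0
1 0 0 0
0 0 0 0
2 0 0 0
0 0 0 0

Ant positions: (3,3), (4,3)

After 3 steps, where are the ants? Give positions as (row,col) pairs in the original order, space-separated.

Step 1: ant0:(3,3)->N->(2,3) | ant1:(4,3)->N->(3,3)
  grid max=1 at (0,0)
Step 2: ant0:(2,3)->S->(3,3) | ant1:(3,3)->N->(2,3)
  grid max=2 at (2,3)
Step 3: ant0:(3,3)->N->(2,3) | ant1:(2,3)->S->(3,3)
  grid max=3 at (2,3)

(2,3) (3,3)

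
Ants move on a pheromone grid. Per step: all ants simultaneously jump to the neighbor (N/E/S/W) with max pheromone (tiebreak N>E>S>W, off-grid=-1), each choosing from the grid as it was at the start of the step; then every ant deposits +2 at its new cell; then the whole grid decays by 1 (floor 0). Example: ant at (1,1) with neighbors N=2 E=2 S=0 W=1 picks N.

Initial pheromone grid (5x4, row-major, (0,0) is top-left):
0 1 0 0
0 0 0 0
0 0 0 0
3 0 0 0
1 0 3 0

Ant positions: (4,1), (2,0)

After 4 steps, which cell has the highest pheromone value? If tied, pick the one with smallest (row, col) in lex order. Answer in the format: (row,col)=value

Step 1: ant0:(4,1)->E->(4,2) | ant1:(2,0)->S->(3,0)
  grid max=4 at (3,0)
Step 2: ant0:(4,2)->N->(3,2) | ant1:(3,0)->N->(2,0)
  grid max=3 at (3,0)
Step 3: ant0:(3,2)->S->(4,2) | ant1:(2,0)->S->(3,0)
  grid max=4 at (3,0)
Step 4: ant0:(4,2)->N->(3,2) | ant1:(3,0)->N->(2,0)
  grid max=3 at (3,0)
Final grid:
  0 0 0 0
  0 0 0 0
  1 0 0 0
  3 0 1 0
  0 0 3 0
Max pheromone 3 at (3,0)

Answer: (3,0)=3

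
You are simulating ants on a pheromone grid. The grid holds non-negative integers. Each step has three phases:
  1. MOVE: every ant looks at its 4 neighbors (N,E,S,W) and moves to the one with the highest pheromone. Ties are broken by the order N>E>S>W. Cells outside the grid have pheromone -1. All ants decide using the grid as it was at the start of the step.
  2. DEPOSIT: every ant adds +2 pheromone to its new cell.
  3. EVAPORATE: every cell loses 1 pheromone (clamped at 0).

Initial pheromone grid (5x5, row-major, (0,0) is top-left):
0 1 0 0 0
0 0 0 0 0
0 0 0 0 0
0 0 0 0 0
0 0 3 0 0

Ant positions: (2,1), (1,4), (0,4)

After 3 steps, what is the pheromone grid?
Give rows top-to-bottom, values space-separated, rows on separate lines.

After step 1: ants at (1,1),(0,4),(1,4)
  0 0 0 0 1
  0 1 0 0 1
  0 0 0 0 0
  0 0 0 0 0
  0 0 2 0 0
After step 2: ants at (0,1),(1,4),(0,4)
  0 1 0 0 2
  0 0 0 0 2
  0 0 0 0 0
  0 0 0 0 0
  0 0 1 0 0
After step 3: ants at (0,2),(0,4),(1,4)
  0 0 1 0 3
  0 0 0 0 3
  0 0 0 0 0
  0 0 0 0 0
  0 0 0 0 0

0 0 1 0 3
0 0 0 0 3
0 0 0 0 0
0 0 0 0 0
0 0 0 0 0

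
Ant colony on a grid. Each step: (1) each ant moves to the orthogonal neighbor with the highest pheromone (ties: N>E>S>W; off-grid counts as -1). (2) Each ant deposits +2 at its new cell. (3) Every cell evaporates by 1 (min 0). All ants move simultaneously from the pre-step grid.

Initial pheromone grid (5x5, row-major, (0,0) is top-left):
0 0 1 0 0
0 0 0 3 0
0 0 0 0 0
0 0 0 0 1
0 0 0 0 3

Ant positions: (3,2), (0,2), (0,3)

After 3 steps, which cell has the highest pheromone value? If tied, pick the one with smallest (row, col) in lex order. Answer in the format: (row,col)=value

Answer: (1,3)=8

Derivation:
Step 1: ant0:(3,2)->N->(2,2) | ant1:(0,2)->E->(0,3) | ant2:(0,3)->S->(1,3)
  grid max=4 at (1,3)
Step 2: ant0:(2,2)->N->(1,2) | ant1:(0,3)->S->(1,3) | ant2:(1,3)->N->(0,3)
  grid max=5 at (1,3)
Step 3: ant0:(1,2)->E->(1,3) | ant1:(1,3)->N->(0,3) | ant2:(0,3)->S->(1,3)
  grid max=8 at (1,3)
Final grid:
  0 0 0 3 0
  0 0 0 8 0
  0 0 0 0 0
  0 0 0 0 0
  0 0 0 0 0
Max pheromone 8 at (1,3)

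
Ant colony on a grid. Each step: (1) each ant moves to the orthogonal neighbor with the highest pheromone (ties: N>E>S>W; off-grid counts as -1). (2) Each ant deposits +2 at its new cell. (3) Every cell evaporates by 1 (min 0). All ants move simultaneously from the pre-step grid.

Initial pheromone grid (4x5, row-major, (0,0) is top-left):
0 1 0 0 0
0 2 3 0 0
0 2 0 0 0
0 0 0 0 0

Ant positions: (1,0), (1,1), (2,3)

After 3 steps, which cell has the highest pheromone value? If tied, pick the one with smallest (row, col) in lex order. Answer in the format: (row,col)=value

Answer: (1,2)=8

Derivation:
Step 1: ant0:(1,0)->E->(1,1) | ant1:(1,1)->E->(1,2) | ant2:(2,3)->N->(1,3)
  grid max=4 at (1,2)
Step 2: ant0:(1,1)->E->(1,2) | ant1:(1,2)->W->(1,1) | ant2:(1,3)->W->(1,2)
  grid max=7 at (1,2)
Step 3: ant0:(1,2)->W->(1,1) | ant1:(1,1)->E->(1,2) | ant2:(1,2)->W->(1,1)
  grid max=8 at (1,2)
Final grid:
  0 0 0 0 0
  0 7 8 0 0
  0 0 0 0 0
  0 0 0 0 0
Max pheromone 8 at (1,2)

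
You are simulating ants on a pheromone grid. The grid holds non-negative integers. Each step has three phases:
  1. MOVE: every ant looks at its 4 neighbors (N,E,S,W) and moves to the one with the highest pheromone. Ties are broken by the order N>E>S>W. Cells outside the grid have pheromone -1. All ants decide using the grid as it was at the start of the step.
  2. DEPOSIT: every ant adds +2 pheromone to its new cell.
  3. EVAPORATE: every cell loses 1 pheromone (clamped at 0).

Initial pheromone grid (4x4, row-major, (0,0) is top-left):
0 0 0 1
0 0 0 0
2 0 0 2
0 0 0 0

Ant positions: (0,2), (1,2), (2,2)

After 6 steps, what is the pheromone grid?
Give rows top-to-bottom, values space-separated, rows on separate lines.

After step 1: ants at (0,3),(0,2),(2,3)
  0 0 1 2
  0 0 0 0
  1 0 0 3
  0 0 0 0
After step 2: ants at (0,2),(0,3),(1,3)
  0 0 2 3
  0 0 0 1
  0 0 0 2
  0 0 0 0
After step 3: ants at (0,3),(0,2),(0,3)
  0 0 3 6
  0 0 0 0
  0 0 0 1
  0 0 0 0
After step 4: ants at (0,2),(0,3),(0,2)
  0 0 6 7
  0 0 0 0
  0 0 0 0
  0 0 0 0
After step 5: ants at (0,3),(0,2),(0,3)
  0 0 7 10
  0 0 0 0
  0 0 0 0
  0 0 0 0
After step 6: ants at (0,2),(0,3),(0,2)
  0 0 10 11
  0 0 0 0
  0 0 0 0
  0 0 0 0

0 0 10 11
0 0 0 0
0 0 0 0
0 0 0 0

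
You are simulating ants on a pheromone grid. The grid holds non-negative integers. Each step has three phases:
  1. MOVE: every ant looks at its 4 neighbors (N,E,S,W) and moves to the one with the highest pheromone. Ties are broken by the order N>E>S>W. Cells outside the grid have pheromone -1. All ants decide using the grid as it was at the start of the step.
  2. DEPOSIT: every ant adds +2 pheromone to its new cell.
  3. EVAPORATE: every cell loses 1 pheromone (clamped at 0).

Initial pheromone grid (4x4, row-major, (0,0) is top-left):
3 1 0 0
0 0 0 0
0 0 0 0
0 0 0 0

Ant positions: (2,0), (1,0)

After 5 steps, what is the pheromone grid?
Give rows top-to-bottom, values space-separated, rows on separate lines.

After step 1: ants at (1,0),(0,0)
  4 0 0 0
  1 0 0 0
  0 0 0 0
  0 0 0 0
After step 2: ants at (0,0),(1,0)
  5 0 0 0
  2 0 0 0
  0 0 0 0
  0 0 0 0
After step 3: ants at (1,0),(0,0)
  6 0 0 0
  3 0 0 0
  0 0 0 0
  0 0 0 0
After step 4: ants at (0,0),(1,0)
  7 0 0 0
  4 0 0 0
  0 0 0 0
  0 0 0 0
After step 5: ants at (1,0),(0,0)
  8 0 0 0
  5 0 0 0
  0 0 0 0
  0 0 0 0

8 0 0 0
5 0 0 0
0 0 0 0
0 0 0 0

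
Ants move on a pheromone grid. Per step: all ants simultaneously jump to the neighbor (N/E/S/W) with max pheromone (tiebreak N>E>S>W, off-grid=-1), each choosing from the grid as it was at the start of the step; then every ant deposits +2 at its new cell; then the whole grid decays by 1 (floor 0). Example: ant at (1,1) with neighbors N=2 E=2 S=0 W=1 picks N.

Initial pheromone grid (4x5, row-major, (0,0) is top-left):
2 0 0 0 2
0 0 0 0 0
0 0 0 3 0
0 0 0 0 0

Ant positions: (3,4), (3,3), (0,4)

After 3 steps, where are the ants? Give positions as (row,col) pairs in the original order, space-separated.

Step 1: ant0:(3,4)->N->(2,4) | ant1:(3,3)->N->(2,3) | ant2:(0,4)->S->(1,4)
  grid max=4 at (2,3)
Step 2: ant0:(2,4)->W->(2,3) | ant1:(2,3)->E->(2,4) | ant2:(1,4)->N->(0,4)
  grid max=5 at (2,3)
Step 3: ant0:(2,3)->E->(2,4) | ant1:(2,4)->W->(2,3) | ant2:(0,4)->S->(1,4)
  grid max=6 at (2,3)

(2,4) (2,3) (1,4)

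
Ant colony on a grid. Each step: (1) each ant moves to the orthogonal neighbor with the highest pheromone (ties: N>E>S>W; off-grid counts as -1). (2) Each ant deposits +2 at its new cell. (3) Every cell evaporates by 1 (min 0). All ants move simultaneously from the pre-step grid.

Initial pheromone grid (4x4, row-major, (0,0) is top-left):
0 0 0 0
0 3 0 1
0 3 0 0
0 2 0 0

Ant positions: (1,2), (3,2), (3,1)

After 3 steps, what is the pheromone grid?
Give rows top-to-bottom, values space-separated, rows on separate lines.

After step 1: ants at (1,1),(3,1),(2,1)
  0 0 0 0
  0 4 0 0
  0 4 0 0
  0 3 0 0
After step 2: ants at (2,1),(2,1),(1,1)
  0 0 0 0
  0 5 0 0
  0 7 0 0
  0 2 0 0
After step 3: ants at (1,1),(1,1),(2,1)
  0 0 0 0
  0 8 0 0
  0 8 0 0
  0 1 0 0

0 0 0 0
0 8 0 0
0 8 0 0
0 1 0 0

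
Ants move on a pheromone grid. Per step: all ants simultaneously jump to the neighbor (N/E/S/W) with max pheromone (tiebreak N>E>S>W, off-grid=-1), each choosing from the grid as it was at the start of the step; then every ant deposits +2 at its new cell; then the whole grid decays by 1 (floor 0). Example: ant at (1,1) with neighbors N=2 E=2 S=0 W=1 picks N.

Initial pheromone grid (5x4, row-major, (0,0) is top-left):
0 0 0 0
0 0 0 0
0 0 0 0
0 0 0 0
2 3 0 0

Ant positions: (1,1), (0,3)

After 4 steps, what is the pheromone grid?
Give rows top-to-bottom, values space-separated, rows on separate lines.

After step 1: ants at (0,1),(1,3)
  0 1 0 0
  0 0 0 1
  0 0 0 0
  0 0 0 0
  1 2 0 0
After step 2: ants at (0,2),(0,3)
  0 0 1 1
  0 0 0 0
  0 0 0 0
  0 0 0 0
  0 1 0 0
After step 3: ants at (0,3),(0,2)
  0 0 2 2
  0 0 0 0
  0 0 0 0
  0 0 0 0
  0 0 0 0
After step 4: ants at (0,2),(0,3)
  0 0 3 3
  0 0 0 0
  0 0 0 0
  0 0 0 0
  0 0 0 0

0 0 3 3
0 0 0 0
0 0 0 0
0 0 0 0
0 0 0 0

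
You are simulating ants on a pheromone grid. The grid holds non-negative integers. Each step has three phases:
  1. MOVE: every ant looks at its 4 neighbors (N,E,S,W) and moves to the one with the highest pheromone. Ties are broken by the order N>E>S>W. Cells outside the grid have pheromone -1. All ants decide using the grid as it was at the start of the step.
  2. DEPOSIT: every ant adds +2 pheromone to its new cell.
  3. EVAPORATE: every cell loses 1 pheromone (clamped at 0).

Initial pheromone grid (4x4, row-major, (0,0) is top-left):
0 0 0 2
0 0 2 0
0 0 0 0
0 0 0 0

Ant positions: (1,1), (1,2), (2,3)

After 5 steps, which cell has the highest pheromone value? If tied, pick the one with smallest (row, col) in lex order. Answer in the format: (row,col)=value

Step 1: ant0:(1,1)->E->(1,2) | ant1:(1,2)->N->(0,2) | ant2:(2,3)->N->(1,3)
  grid max=3 at (1,2)
Step 2: ant0:(1,2)->N->(0,2) | ant1:(0,2)->S->(1,2) | ant2:(1,3)->W->(1,2)
  grid max=6 at (1,2)
Step 3: ant0:(0,2)->S->(1,2) | ant1:(1,2)->N->(0,2) | ant2:(1,2)->N->(0,2)
  grid max=7 at (1,2)
Step 4: ant0:(1,2)->N->(0,2) | ant1:(0,2)->S->(1,2) | ant2:(0,2)->S->(1,2)
  grid max=10 at (1,2)
Step 5: ant0:(0,2)->S->(1,2) | ant1:(1,2)->N->(0,2) | ant2:(1,2)->N->(0,2)
  grid max=11 at (1,2)
Final grid:
  0 0 9 0
  0 0 11 0
  0 0 0 0
  0 0 0 0
Max pheromone 11 at (1,2)

Answer: (1,2)=11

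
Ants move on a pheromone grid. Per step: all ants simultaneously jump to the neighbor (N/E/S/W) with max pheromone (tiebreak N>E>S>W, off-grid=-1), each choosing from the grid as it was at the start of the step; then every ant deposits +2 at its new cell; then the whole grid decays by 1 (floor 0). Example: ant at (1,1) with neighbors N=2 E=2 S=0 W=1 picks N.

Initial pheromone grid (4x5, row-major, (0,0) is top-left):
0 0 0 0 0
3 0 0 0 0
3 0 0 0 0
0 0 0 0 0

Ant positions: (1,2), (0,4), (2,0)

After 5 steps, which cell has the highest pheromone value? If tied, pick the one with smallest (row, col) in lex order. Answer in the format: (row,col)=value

Step 1: ant0:(1,2)->N->(0,2) | ant1:(0,4)->S->(1,4) | ant2:(2,0)->N->(1,0)
  grid max=4 at (1,0)
Step 2: ant0:(0,2)->E->(0,3) | ant1:(1,4)->N->(0,4) | ant2:(1,0)->S->(2,0)
  grid max=3 at (1,0)
Step 3: ant0:(0,3)->E->(0,4) | ant1:(0,4)->W->(0,3) | ant2:(2,0)->N->(1,0)
  grid max=4 at (1,0)
Step 4: ant0:(0,4)->W->(0,3) | ant1:(0,3)->E->(0,4) | ant2:(1,0)->S->(2,0)
  grid max=3 at (0,3)
Step 5: ant0:(0,3)->E->(0,4) | ant1:(0,4)->W->(0,3) | ant2:(2,0)->N->(1,0)
  grid max=4 at (0,3)
Final grid:
  0 0 0 4 4
  4 0 0 0 0
  2 0 0 0 0
  0 0 0 0 0
Max pheromone 4 at (0,3)

Answer: (0,3)=4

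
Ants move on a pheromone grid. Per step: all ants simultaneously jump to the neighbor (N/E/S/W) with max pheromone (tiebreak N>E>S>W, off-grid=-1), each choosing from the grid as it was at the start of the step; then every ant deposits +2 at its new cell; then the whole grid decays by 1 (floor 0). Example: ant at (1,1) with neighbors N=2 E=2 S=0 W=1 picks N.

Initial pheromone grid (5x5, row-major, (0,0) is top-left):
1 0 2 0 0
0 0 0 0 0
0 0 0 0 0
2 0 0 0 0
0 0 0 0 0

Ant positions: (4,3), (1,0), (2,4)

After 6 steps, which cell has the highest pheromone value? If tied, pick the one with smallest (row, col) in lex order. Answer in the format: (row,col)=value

Answer: (1,3)=4

Derivation:
Step 1: ant0:(4,3)->N->(3,3) | ant1:(1,0)->N->(0,0) | ant2:(2,4)->N->(1,4)
  grid max=2 at (0,0)
Step 2: ant0:(3,3)->N->(2,3) | ant1:(0,0)->E->(0,1) | ant2:(1,4)->N->(0,4)
  grid max=1 at (0,0)
Step 3: ant0:(2,3)->N->(1,3) | ant1:(0,1)->W->(0,0) | ant2:(0,4)->S->(1,4)
  grid max=2 at (0,0)
Step 4: ant0:(1,3)->E->(1,4) | ant1:(0,0)->E->(0,1) | ant2:(1,4)->W->(1,3)
  grid max=2 at (1,3)
Step 5: ant0:(1,4)->W->(1,3) | ant1:(0,1)->W->(0,0) | ant2:(1,3)->E->(1,4)
  grid max=3 at (1,3)
Step 6: ant0:(1,3)->E->(1,4) | ant1:(0,0)->E->(0,1) | ant2:(1,4)->W->(1,3)
  grid max=4 at (1,3)
Final grid:
  1 1 0 0 0
  0 0 0 4 4
  0 0 0 0 0
  0 0 0 0 0
  0 0 0 0 0
Max pheromone 4 at (1,3)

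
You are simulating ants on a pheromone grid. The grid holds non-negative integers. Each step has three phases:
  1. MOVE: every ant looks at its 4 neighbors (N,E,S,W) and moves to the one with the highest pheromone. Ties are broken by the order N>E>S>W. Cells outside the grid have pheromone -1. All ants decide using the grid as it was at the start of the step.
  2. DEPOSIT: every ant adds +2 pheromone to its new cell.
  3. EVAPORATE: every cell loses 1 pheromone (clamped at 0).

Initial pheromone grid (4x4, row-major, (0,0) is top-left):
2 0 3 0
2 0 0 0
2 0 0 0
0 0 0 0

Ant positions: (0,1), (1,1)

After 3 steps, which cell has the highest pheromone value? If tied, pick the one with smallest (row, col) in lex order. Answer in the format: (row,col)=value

Answer: (0,2)=4

Derivation:
Step 1: ant0:(0,1)->E->(0,2) | ant1:(1,1)->W->(1,0)
  grid max=4 at (0,2)
Step 2: ant0:(0,2)->E->(0,3) | ant1:(1,0)->N->(0,0)
  grid max=3 at (0,2)
Step 3: ant0:(0,3)->W->(0,2) | ant1:(0,0)->S->(1,0)
  grid max=4 at (0,2)
Final grid:
  1 0 4 0
  3 0 0 0
  0 0 0 0
  0 0 0 0
Max pheromone 4 at (0,2)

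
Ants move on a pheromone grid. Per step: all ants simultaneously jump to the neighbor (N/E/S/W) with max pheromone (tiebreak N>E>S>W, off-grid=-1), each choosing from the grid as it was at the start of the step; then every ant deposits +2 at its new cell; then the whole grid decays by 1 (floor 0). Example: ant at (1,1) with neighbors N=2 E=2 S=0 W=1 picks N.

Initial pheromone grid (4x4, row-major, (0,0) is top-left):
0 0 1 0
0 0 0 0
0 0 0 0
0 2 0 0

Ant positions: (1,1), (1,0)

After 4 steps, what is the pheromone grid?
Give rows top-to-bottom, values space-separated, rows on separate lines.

After step 1: ants at (0,1),(0,0)
  1 1 0 0
  0 0 0 0
  0 0 0 0
  0 1 0 0
After step 2: ants at (0,0),(0,1)
  2 2 0 0
  0 0 0 0
  0 0 0 0
  0 0 0 0
After step 3: ants at (0,1),(0,0)
  3 3 0 0
  0 0 0 0
  0 0 0 0
  0 0 0 0
After step 4: ants at (0,0),(0,1)
  4 4 0 0
  0 0 0 0
  0 0 0 0
  0 0 0 0

4 4 0 0
0 0 0 0
0 0 0 0
0 0 0 0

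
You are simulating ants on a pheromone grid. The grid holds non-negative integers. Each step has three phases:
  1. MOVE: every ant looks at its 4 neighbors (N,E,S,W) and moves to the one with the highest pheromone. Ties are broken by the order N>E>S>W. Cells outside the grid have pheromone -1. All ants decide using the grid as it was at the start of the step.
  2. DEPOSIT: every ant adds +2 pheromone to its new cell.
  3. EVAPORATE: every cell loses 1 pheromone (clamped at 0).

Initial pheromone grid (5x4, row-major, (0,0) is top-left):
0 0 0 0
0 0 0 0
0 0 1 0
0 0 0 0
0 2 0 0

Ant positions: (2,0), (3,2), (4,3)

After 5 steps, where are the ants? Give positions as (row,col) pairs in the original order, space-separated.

Step 1: ant0:(2,0)->N->(1,0) | ant1:(3,2)->N->(2,2) | ant2:(4,3)->N->(3,3)
  grid max=2 at (2,2)
Step 2: ant0:(1,0)->N->(0,0) | ant1:(2,2)->N->(1,2) | ant2:(3,3)->N->(2,3)
  grid max=1 at (0,0)
Step 3: ant0:(0,0)->E->(0,1) | ant1:(1,2)->S->(2,2) | ant2:(2,3)->W->(2,2)
  grid max=4 at (2,2)
Step 4: ant0:(0,1)->E->(0,2) | ant1:(2,2)->N->(1,2) | ant2:(2,2)->N->(1,2)
  grid max=3 at (1,2)
Step 5: ant0:(0,2)->S->(1,2) | ant1:(1,2)->S->(2,2) | ant2:(1,2)->S->(2,2)
  grid max=6 at (2,2)

(1,2) (2,2) (2,2)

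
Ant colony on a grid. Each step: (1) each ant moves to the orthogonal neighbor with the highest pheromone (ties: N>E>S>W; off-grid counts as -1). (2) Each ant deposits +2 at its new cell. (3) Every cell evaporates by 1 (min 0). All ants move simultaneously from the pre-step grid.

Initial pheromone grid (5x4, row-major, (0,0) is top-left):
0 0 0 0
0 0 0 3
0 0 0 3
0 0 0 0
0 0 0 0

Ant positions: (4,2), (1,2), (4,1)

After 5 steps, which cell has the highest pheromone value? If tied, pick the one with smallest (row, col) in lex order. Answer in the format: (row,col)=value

Step 1: ant0:(4,2)->N->(3,2) | ant1:(1,2)->E->(1,3) | ant2:(4,1)->N->(3,1)
  grid max=4 at (1,3)
Step 2: ant0:(3,2)->W->(3,1) | ant1:(1,3)->S->(2,3) | ant2:(3,1)->E->(3,2)
  grid max=3 at (1,3)
Step 3: ant0:(3,1)->E->(3,2) | ant1:(2,3)->N->(1,3) | ant2:(3,2)->W->(3,1)
  grid max=4 at (1,3)
Step 4: ant0:(3,2)->W->(3,1) | ant1:(1,3)->S->(2,3) | ant2:(3,1)->E->(3,2)
  grid max=4 at (3,1)
Step 5: ant0:(3,1)->E->(3,2) | ant1:(2,3)->N->(1,3) | ant2:(3,2)->W->(3,1)
  grid max=5 at (3,1)
Final grid:
  0 0 0 0
  0 0 0 4
  0 0 0 2
  0 5 5 0
  0 0 0 0
Max pheromone 5 at (3,1)

Answer: (3,1)=5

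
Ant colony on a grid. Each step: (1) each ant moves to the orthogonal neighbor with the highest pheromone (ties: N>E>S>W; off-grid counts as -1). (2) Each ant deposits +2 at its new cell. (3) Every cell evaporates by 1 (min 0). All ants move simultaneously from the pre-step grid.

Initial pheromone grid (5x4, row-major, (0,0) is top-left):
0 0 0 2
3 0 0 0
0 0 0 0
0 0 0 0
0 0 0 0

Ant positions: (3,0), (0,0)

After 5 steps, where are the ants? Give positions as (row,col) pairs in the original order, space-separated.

Step 1: ant0:(3,0)->N->(2,0) | ant1:(0,0)->S->(1,0)
  grid max=4 at (1,0)
Step 2: ant0:(2,0)->N->(1,0) | ant1:(1,0)->S->(2,0)
  grid max=5 at (1,0)
Step 3: ant0:(1,0)->S->(2,0) | ant1:(2,0)->N->(1,0)
  grid max=6 at (1,0)
Step 4: ant0:(2,0)->N->(1,0) | ant1:(1,0)->S->(2,0)
  grid max=7 at (1,0)
Step 5: ant0:(1,0)->S->(2,0) | ant1:(2,0)->N->(1,0)
  grid max=8 at (1,0)

(2,0) (1,0)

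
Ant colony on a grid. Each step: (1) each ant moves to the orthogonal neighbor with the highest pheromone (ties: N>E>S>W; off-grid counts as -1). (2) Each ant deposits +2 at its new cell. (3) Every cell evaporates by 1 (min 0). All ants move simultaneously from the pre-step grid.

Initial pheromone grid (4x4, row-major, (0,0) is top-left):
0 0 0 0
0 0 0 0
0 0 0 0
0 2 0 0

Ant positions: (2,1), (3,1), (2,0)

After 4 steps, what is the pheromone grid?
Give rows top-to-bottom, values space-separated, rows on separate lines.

After step 1: ants at (3,1),(2,1),(1,0)
  0 0 0 0
  1 0 0 0
  0 1 0 0
  0 3 0 0
After step 2: ants at (2,1),(3,1),(0,0)
  1 0 0 0
  0 0 0 0
  0 2 0 0
  0 4 0 0
After step 3: ants at (3,1),(2,1),(0,1)
  0 1 0 0
  0 0 0 0
  0 3 0 0
  0 5 0 0
After step 4: ants at (2,1),(3,1),(0,2)
  0 0 1 0
  0 0 0 0
  0 4 0 0
  0 6 0 0

0 0 1 0
0 0 0 0
0 4 0 0
0 6 0 0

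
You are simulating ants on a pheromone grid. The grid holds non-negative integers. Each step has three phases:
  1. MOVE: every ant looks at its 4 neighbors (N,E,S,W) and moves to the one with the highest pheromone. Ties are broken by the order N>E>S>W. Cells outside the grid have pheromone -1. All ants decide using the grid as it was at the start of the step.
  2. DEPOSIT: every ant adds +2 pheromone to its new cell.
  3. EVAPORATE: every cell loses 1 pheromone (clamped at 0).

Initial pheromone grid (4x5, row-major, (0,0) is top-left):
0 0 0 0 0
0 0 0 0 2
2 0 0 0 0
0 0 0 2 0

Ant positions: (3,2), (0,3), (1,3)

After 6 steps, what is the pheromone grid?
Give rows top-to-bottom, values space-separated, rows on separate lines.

After step 1: ants at (3,3),(0,4),(1,4)
  0 0 0 0 1
  0 0 0 0 3
  1 0 0 0 0
  0 0 0 3 0
After step 2: ants at (2,3),(1,4),(0,4)
  0 0 0 0 2
  0 0 0 0 4
  0 0 0 1 0
  0 0 0 2 0
After step 3: ants at (3,3),(0,4),(1,4)
  0 0 0 0 3
  0 0 0 0 5
  0 0 0 0 0
  0 0 0 3 0
After step 4: ants at (2,3),(1,4),(0,4)
  0 0 0 0 4
  0 0 0 0 6
  0 0 0 1 0
  0 0 0 2 0
After step 5: ants at (3,3),(0,4),(1,4)
  0 0 0 0 5
  0 0 0 0 7
  0 0 0 0 0
  0 0 0 3 0
After step 6: ants at (2,3),(1,4),(0,4)
  0 0 0 0 6
  0 0 0 0 8
  0 0 0 1 0
  0 0 0 2 0

0 0 0 0 6
0 0 0 0 8
0 0 0 1 0
0 0 0 2 0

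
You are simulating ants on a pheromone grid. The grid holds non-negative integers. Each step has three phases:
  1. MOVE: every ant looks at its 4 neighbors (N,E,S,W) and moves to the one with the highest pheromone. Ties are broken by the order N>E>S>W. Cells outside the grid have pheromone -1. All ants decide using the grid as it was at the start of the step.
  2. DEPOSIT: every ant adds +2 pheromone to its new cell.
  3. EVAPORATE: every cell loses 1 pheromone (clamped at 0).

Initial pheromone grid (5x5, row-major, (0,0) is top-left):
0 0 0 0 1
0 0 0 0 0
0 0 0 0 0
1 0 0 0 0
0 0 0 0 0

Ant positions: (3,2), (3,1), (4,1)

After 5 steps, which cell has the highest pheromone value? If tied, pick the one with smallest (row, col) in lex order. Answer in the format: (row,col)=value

Step 1: ant0:(3,2)->N->(2,2) | ant1:(3,1)->W->(3,0) | ant2:(4,1)->N->(3,1)
  grid max=2 at (3,0)
Step 2: ant0:(2,2)->N->(1,2) | ant1:(3,0)->E->(3,1) | ant2:(3,1)->W->(3,0)
  grid max=3 at (3,0)
Step 3: ant0:(1,2)->N->(0,2) | ant1:(3,1)->W->(3,0) | ant2:(3,0)->E->(3,1)
  grid max=4 at (3,0)
Step 4: ant0:(0,2)->E->(0,3) | ant1:(3,0)->E->(3,1) | ant2:(3,1)->W->(3,0)
  grid max=5 at (3,0)
Step 5: ant0:(0,3)->E->(0,4) | ant1:(3,1)->W->(3,0) | ant2:(3,0)->E->(3,1)
  grid max=6 at (3,0)
Final grid:
  0 0 0 0 1
  0 0 0 0 0
  0 0 0 0 0
  6 5 0 0 0
  0 0 0 0 0
Max pheromone 6 at (3,0)

Answer: (3,0)=6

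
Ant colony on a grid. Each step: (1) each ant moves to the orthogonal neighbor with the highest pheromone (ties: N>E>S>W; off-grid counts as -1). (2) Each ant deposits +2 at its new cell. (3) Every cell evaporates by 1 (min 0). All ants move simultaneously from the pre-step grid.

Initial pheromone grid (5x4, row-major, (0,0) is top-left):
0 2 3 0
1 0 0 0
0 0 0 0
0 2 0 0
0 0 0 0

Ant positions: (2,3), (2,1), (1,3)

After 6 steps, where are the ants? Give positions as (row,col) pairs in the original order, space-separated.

Step 1: ant0:(2,3)->N->(1,3) | ant1:(2,1)->S->(3,1) | ant2:(1,3)->N->(0,3)
  grid max=3 at (3,1)
Step 2: ant0:(1,3)->N->(0,3) | ant1:(3,1)->N->(2,1) | ant2:(0,3)->W->(0,2)
  grid max=3 at (0,2)
Step 3: ant0:(0,3)->W->(0,2) | ant1:(2,1)->S->(3,1) | ant2:(0,2)->E->(0,3)
  grid max=4 at (0,2)
Step 4: ant0:(0,2)->E->(0,3) | ant1:(3,1)->N->(2,1) | ant2:(0,3)->W->(0,2)
  grid max=5 at (0,2)
Step 5: ant0:(0,3)->W->(0,2) | ant1:(2,1)->S->(3,1) | ant2:(0,2)->E->(0,3)
  grid max=6 at (0,2)
Step 6: ant0:(0,2)->E->(0,3) | ant1:(3,1)->N->(2,1) | ant2:(0,3)->W->(0,2)
  grid max=7 at (0,2)

(0,3) (2,1) (0,2)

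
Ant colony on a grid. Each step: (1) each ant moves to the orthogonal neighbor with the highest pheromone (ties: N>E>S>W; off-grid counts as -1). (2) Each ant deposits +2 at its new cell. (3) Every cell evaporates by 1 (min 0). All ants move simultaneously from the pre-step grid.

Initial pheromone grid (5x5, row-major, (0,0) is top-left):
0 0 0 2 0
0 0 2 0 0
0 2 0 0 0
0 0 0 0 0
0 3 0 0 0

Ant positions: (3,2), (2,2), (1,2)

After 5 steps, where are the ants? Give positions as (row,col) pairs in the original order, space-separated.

Step 1: ant0:(3,2)->N->(2,2) | ant1:(2,2)->N->(1,2) | ant2:(1,2)->N->(0,2)
  grid max=3 at (1,2)
Step 2: ant0:(2,2)->N->(1,2) | ant1:(1,2)->N->(0,2) | ant2:(0,2)->S->(1,2)
  grid max=6 at (1,2)
Step 3: ant0:(1,2)->N->(0,2) | ant1:(0,2)->S->(1,2) | ant2:(1,2)->N->(0,2)
  grid max=7 at (1,2)
Step 4: ant0:(0,2)->S->(1,2) | ant1:(1,2)->N->(0,2) | ant2:(0,2)->S->(1,2)
  grid max=10 at (1,2)
Step 5: ant0:(1,2)->N->(0,2) | ant1:(0,2)->S->(1,2) | ant2:(1,2)->N->(0,2)
  grid max=11 at (1,2)

(0,2) (1,2) (0,2)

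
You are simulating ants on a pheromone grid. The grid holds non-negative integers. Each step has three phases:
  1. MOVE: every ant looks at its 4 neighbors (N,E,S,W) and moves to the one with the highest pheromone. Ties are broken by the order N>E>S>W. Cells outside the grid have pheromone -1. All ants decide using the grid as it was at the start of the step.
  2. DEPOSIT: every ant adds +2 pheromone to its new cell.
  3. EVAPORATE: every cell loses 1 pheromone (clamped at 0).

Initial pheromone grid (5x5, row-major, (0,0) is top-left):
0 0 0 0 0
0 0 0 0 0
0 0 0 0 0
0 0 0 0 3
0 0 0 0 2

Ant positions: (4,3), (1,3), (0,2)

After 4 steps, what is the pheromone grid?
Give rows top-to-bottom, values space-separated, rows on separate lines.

After step 1: ants at (4,4),(0,3),(0,3)
  0 0 0 3 0
  0 0 0 0 0
  0 0 0 0 0
  0 0 0 0 2
  0 0 0 0 3
After step 2: ants at (3,4),(0,4),(0,4)
  0 0 0 2 3
  0 0 0 0 0
  0 0 0 0 0
  0 0 0 0 3
  0 0 0 0 2
After step 3: ants at (4,4),(0,3),(0,3)
  0 0 0 5 2
  0 0 0 0 0
  0 0 0 0 0
  0 0 0 0 2
  0 0 0 0 3
After step 4: ants at (3,4),(0,4),(0,4)
  0 0 0 4 5
  0 0 0 0 0
  0 0 0 0 0
  0 0 0 0 3
  0 0 0 0 2

0 0 0 4 5
0 0 0 0 0
0 0 0 0 0
0 0 0 0 3
0 0 0 0 2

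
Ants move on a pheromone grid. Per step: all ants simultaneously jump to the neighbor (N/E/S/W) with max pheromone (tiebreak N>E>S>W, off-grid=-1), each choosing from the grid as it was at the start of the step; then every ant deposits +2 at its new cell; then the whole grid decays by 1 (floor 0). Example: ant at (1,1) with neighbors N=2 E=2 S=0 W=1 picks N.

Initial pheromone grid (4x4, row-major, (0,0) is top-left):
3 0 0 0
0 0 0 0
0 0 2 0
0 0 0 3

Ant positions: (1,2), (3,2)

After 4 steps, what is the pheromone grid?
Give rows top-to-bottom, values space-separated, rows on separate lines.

After step 1: ants at (2,2),(3,3)
  2 0 0 0
  0 0 0 0
  0 0 3 0
  0 0 0 4
After step 2: ants at (1,2),(2,3)
  1 0 0 0
  0 0 1 0
  0 0 2 1
  0 0 0 3
After step 3: ants at (2,2),(3,3)
  0 0 0 0
  0 0 0 0
  0 0 3 0
  0 0 0 4
After step 4: ants at (1,2),(2,3)
  0 0 0 0
  0 0 1 0
  0 0 2 1
  0 0 0 3

0 0 0 0
0 0 1 0
0 0 2 1
0 0 0 3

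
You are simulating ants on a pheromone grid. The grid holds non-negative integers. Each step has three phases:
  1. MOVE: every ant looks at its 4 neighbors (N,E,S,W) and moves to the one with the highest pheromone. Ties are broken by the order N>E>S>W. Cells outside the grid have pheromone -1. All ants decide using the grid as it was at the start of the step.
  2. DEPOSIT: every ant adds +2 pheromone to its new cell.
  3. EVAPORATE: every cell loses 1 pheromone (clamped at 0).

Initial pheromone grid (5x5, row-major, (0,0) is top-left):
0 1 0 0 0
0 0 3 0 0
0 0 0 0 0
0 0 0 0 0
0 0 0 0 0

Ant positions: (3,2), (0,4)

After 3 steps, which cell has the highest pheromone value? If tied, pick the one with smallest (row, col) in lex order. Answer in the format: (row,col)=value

Answer: (1,2)=2

Derivation:
Step 1: ant0:(3,2)->N->(2,2) | ant1:(0,4)->S->(1,4)
  grid max=2 at (1,2)
Step 2: ant0:(2,2)->N->(1,2) | ant1:(1,4)->N->(0,4)
  grid max=3 at (1,2)
Step 3: ant0:(1,2)->N->(0,2) | ant1:(0,4)->S->(1,4)
  grid max=2 at (1,2)
Final grid:
  0 0 1 0 0
  0 0 2 0 1
  0 0 0 0 0
  0 0 0 0 0
  0 0 0 0 0
Max pheromone 2 at (1,2)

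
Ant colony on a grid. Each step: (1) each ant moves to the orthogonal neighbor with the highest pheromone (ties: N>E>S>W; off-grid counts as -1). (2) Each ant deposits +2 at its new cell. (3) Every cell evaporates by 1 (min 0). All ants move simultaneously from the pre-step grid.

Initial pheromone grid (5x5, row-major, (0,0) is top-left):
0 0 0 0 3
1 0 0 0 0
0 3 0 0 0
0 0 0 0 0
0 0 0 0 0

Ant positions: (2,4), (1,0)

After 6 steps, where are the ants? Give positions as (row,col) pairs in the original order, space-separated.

Step 1: ant0:(2,4)->N->(1,4) | ant1:(1,0)->N->(0,0)
  grid max=2 at (0,4)
Step 2: ant0:(1,4)->N->(0,4) | ant1:(0,0)->E->(0,1)
  grid max=3 at (0,4)
Step 3: ant0:(0,4)->S->(1,4) | ant1:(0,1)->E->(0,2)
  grid max=2 at (0,4)
Step 4: ant0:(1,4)->N->(0,4) | ant1:(0,2)->E->(0,3)
  grid max=3 at (0,4)
Step 5: ant0:(0,4)->W->(0,3) | ant1:(0,3)->E->(0,4)
  grid max=4 at (0,4)
Step 6: ant0:(0,3)->E->(0,4) | ant1:(0,4)->W->(0,3)
  grid max=5 at (0,4)

(0,4) (0,3)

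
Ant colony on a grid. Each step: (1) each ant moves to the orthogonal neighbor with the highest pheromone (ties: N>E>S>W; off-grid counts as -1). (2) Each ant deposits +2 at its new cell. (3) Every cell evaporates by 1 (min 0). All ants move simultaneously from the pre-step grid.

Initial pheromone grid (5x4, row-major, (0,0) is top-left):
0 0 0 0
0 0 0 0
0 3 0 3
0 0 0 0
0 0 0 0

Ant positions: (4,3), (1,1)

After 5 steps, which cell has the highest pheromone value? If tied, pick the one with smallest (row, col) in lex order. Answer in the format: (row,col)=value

Step 1: ant0:(4,3)->N->(3,3) | ant1:(1,1)->S->(2,1)
  grid max=4 at (2,1)
Step 2: ant0:(3,3)->N->(2,3) | ant1:(2,1)->N->(1,1)
  grid max=3 at (2,1)
Step 3: ant0:(2,3)->N->(1,3) | ant1:(1,1)->S->(2,1)
  grid max=4 at (2,1)
Step 4: ant0:(1,3)->S->(2,3) | ant1:(2,1)->N->(1,1)
  grid max=3 at (2,1)
Step 5: ant0:(2,3)->N->(1,3) | ant1:(1,1)->S->(2,1)
  grid max=4 at (2,1)
Final grid:
  0 0 0 0
  0 0 0 1
  0 4 0 2
  0 0 0 0
  0 0 0 0
Max pheromone 4 at (2,1)

Answer: (2,1)=4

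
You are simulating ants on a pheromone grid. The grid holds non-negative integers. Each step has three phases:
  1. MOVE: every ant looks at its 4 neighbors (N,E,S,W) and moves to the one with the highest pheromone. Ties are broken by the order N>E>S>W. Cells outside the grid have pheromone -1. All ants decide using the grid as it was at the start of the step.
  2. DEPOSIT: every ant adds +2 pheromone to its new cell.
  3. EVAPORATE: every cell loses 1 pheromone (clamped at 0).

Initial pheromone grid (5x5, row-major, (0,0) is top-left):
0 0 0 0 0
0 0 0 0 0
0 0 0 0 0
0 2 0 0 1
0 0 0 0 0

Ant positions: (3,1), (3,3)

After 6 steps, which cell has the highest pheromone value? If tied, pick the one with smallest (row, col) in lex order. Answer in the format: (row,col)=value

Answer: (3,1)=2

Derivation:
Step 1: ant0:(3,1)->N->(2,1) | ant1:(3,3)->E->(3,4)
  grid max=2 at (3,4)
Step 2: ant0:(2,1)->S->(3,1) | ant1:(3,4)->N->(2,4)
  grid max=2 at (3,1)
Step 3: ant0:(3,1)->N->(2,1) | ant1:(2,4)->S->(3,4)
  grid max=2 at (3,4)
Step 4: ant0:(2,1)->S->(3,1) | ant1:(3,4)->N->(2,4)
  grid max=2 at (3,1)
Step 5: ant0:(3,1)->N->(2,1) | ant1:(2,4)->S->(3,4)
  grid max=2 at (3,4)
Step 6: ant0:(2,1)->S->(3,1) | ant1:(3,4)->N->(2,4)
  grid max=2 at (3,1)
Final grid:
  0 0 0 0 0
  0 0 0 0 0
  0 0 0 0 1
  0 2 0 0 1
  0 0 0 0 0
Max pheromone 2 at (3,1)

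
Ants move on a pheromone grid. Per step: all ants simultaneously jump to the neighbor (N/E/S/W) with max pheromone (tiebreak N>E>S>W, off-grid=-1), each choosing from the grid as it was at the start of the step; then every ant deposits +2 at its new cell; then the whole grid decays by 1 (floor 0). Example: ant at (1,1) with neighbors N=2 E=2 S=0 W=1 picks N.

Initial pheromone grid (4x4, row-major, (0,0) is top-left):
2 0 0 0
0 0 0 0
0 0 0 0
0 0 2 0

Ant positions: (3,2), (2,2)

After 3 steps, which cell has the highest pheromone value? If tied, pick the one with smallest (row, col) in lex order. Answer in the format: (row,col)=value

Answer: (3,2)=5

Derivation:
Step 1: ant0:(3,2)->N->(2,2) | ant1:(2,2)->S->(3,2)
  grid max=3 at (3,2)
Step 2: ant0:(2,2)->S->(3,2) | ant1:(3,2)->N->(2,2)
  grid max=4 at (3,2)
Step 3: ant0:(3,2)->N->(2,2) | ant1:(2,2)->S->(3,2)
  grid max=5 at (3,2)
Final grid:
  0 0 0 0
  0 0 0 0
  0 0 3 0
  0 0 5 0
Max pheromone 5 at (3,2)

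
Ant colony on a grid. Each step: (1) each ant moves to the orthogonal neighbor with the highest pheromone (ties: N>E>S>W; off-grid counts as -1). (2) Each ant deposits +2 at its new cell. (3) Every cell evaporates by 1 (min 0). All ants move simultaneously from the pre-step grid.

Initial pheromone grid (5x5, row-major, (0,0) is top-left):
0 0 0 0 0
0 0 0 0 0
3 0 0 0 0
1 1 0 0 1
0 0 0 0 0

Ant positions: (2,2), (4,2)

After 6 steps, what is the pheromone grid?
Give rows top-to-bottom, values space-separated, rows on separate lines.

After step 1: ants at (1,2),(3,2)
  0 0 0 0 0
  0 0 1 0 0
  2 0 0 0 0
  0 0 1 0 0
  0 0 0 0 0
After step 2: ants at (0,2),(2,2)
  0 0 1 0 0
  0 0 0 0 0
  1 0 1 0 0
  0 0 0 0 0
  0 0 0 0 0
After step 3: ants at (0,3),(1,2)
  0 0 0 1 0
  0 0 1 0 0
  0 0 0 0 0
  0 0 0 0 0
  0 0 0 0 0
After step 4: ants at (0,4),(0,2)
  0 0 1 0 1
  0 0 0 0 0
  0 0 0 0 0
  0 0 0 0 0
  0 0 0 0 0
After step 5: ants at (1,4),(0,3)
  0 0 0 1 0
  0 0 0 0 1
  0 0 0 0 0
  0 0 0 0 0
  0 0 0 0 0
After step 6: ants at (0,4),(0,4)
  0 0 0 0 3
  0 0 0 0 0
  0 0 0 0 0
  0 0 0 0 0
  0 0 0 0 0

0 0 0 0 3
0 0 0 0 0
0 0 0 0 0
0 0 0 0 0
0 0 0 0 0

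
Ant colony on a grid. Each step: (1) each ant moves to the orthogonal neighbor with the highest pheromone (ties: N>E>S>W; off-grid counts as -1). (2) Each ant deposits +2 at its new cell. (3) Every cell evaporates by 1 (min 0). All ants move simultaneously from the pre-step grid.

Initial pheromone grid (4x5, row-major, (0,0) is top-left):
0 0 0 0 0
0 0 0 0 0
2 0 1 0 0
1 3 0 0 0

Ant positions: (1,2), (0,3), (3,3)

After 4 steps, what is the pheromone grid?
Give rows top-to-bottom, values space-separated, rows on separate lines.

After step 1: ants at (2,2),(0,4),(2,3)
  0 0 0 0 1
  0 0 0 0 0
  1 0 2 1 0
  0 2 0 0 0
After step 2: ants at (2,3),(1,4),(2,2)
  0 0 0 0 0
  0 0 0 0 1
  0 0 3 2 0
  0 1 0 0 0
After step 3: ants at (2,2),(0,4),(2,3)
  0 0 0 0 1
  0 0 0 0 0
  0 0 4 3 0
  0 0 0 0 0
After step 4: ants at (2,3),(1,4),(2,2)
  0 0 0 0 0
  0 0 0 0 1
  0 0 5 4 0
  0 0 0 0 0

0 0 0 0 0
0 0 0 0 1
0 0 5 4 0
0 0 0 0 0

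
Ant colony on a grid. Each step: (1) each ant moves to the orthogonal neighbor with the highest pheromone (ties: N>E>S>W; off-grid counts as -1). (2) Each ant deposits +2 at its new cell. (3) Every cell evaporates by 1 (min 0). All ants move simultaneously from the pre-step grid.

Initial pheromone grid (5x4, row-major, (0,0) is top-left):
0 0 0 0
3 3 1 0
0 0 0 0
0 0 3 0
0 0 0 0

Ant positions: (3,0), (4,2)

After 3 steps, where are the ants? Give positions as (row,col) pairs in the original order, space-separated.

Step 1: ant0:(3,0)->N->(2,0) | ant1:(4,2)->N->(3,2)
  grid max=4 at (3,2)
Step 2: ant0:(2,0)->N->(1,0) | ant1:(3,2)->N->(2,2)
  grid max=3 at (1,0)
Step 3: ant0:(1,0)->E->(1,1) | ant1:(2,2)->S->(3,2)
  grid max=4 at (3,2)

(1,1) (3,2)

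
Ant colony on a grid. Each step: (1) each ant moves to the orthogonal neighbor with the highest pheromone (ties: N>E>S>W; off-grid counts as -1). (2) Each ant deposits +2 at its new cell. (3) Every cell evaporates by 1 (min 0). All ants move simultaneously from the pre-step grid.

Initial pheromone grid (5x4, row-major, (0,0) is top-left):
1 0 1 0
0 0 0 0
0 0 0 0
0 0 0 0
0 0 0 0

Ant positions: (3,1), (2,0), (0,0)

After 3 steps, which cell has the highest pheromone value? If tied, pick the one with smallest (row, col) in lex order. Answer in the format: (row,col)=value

Step 1: ant0:(3,1)->N->(2,1) | ant1:(2,0)->N->(1,0) | ant2:(0,0)->E->(0,1)
  grid max=1 at (0,1)
Step 2: ant0:(2,1)->N->(1,1) | ant1:(1,0)->N->(0,0) | ant2:(0,1)->E->(0,2)
  grid max=1 at (0,0)
Step 3: ant0:(1,1)->N->(0,1) | ant1:(0,0)->E->(0,1) | ant2:(0,2)->E->(0,3)
  grid max=3 at (0,1)
Final grid:
  0 3 0 1
  0 0 0 0
  0 0 0 0
  0 0 0 0
  0 0 0 0
Max pheromone 3 at (0,1)

Answer: (0,1)=3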